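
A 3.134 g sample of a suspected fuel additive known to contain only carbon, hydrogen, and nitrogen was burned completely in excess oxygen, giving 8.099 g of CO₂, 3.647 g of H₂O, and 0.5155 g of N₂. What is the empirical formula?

C5H11N

mol C = 8.099 g CO₂ ÷ 44.009 g/mol = 0.18403 mol
mol H = 2 × 3.647 g H₂O ÷ 18.015 g/mol = 0.40488 mol
mol N = 2 × 0.5155 g N₂ ÷ 28.014 g/mol = 0.036803 mol
Divide by the smallest (0.036803 mol): C 5.000, H 11.001, N 1.000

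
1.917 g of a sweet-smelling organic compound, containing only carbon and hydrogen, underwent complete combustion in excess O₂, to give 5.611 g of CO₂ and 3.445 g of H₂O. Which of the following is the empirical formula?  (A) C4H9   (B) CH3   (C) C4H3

mol C = 5.611 g CO₂ ÷ 44.009 g/mol = 0.12750 mol
mol H = 2 × 3.445 g H₂O ÷ 18.015 g/mol = 0.38246 mol
Divide by the smallest (0.12750 mol): C 1.000, H 3.000

(B) CH3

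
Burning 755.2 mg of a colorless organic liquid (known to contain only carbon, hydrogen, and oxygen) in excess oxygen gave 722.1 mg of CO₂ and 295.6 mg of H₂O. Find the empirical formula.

CH2O2

mol C = 0.7221 g CO₂ ÷ 44.009 g/mol = 0.016408 mol
mol H = 2 × 0.2956 g H₂O ÷ 18.015 g/mol = 0.032817 mol
mass O = 0.7552 − (0.19708 + 0.033080) = 0.52504 g → mol O = 0.52504 ÷ 15.999 = 0.032817 mol
Divide by the smallest (0.016408 mol): C 1.000, H 2.000, O 2.000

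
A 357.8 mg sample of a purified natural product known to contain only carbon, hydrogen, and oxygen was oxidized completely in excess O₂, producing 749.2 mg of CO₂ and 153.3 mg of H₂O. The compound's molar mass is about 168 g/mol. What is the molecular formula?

C8H8O4

mol C = 0.7492 g CO₂ ÷ 44.009 g/mol = 0.017024 mol
mol H = 2 × 0.1533 g H₂O ÷ 18.015 g/mol = 0.017019 mol
mass O = 0.3578 − (0.20447 + 0.017155) = 0.13617 g → mol O = 0.13617 ÷ 15.999 = 0.0085113 mol
Divide by the smallest (0.0085113 mol): C 2.000, H 2.000, O 1.000
Empirical formula: C2H2O
Empirical-formula mass = 42.04 g/mol; 168 ÷ 42.04 ≈ 4, so the molecular formula is C8H8O4.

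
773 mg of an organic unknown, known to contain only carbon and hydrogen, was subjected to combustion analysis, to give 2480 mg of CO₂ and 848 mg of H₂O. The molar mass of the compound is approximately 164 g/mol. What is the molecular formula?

mol C = 2.48 g CO₂ ÷ 44.009 g/mol = 0.05635 mol
mol H = 2 × 0.848 g H₂O ÷ 18.015 g/mol = 0.09414 mol
Divide by the smallest (0.05635 mol): C 1.000, H 1.671
Multiplying each by 3 gives whole numbers: C 3.00, H 5.01
Empirical formula: C3H5
Empirical-formula mass = 41.07 g/mol; 164 ÷ 41.07 ≈ 4, so the molecular formula is C12H20.

C12H20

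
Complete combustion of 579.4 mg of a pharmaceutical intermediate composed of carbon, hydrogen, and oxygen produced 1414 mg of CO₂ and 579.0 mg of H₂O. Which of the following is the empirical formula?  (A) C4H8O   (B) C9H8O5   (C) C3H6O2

mol C = 1.414 g CO₂ ÷ 44.009 g/mol = 0.032130 mol
mol H = 2 × 0.5790 g H₂O ÷ 18.015 g/mol = 0.064280 mol
mass O = 0.5794 − (0.38591 + 0.064794) = 0.12870 g → mol O = 0.12870 ÷ 15.999 = 0.0080439 mol
Divide by the smallest (0.0080439 mol): C 3.994, H 7.991, O 1.000

(A) C4H8O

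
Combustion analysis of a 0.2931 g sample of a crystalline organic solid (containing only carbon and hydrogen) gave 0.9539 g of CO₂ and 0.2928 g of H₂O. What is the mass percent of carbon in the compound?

mol C = 0.9539 g CO₂ ÷ 44.009 g/mol = 0.021675 mol
mol H = 2 × 0.2928 g H₂O ÷ 18.015 g/mol = 0.032506 mol
mass % C = 0.26034 g ÷ 0.2931 g × 100%

88.82%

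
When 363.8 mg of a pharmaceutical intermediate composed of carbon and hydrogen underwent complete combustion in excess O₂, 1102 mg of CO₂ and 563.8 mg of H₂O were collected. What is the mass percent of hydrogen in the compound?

mol C = 1.102 g CO₂ ÷ 44.009 g/mol = 0.025040 mol
mol H = 2 × 0.5638 g H₂O ÷ 18.015 g/mol = 0.062592 mol
mass % H = 0.063093 g ÷ 0.3638 g × 100%

17.34%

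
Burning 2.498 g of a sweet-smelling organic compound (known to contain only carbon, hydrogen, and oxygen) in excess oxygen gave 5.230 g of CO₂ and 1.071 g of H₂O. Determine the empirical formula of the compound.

C2H2O

mol C = 5.230 g CO₂ ÷ 44.009 g/mol = 0.11884 mol
mol H = 2 × 1.071 g H₂O ÷ 18.015 g/mol = 0.11890 mol
mass O = 2.498 − (1.4274 + 0.11985) = 0.95077 g → mol O = 0.95077 ÷ 15.999 = 0.059427 mol
Divide by the smallest (0.059427 mol): C 2.000, H 2.001, O 1.000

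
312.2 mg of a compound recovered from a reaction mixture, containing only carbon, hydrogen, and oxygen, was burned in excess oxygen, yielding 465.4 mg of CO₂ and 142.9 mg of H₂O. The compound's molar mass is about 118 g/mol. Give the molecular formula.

C4H6O4

mol C = 0.4654 g CO₂ ÷ 44.009 g/mol = 0.010575 mol
mol H = 2 × 0.1429 g H₂O ÷ 18.015 g/mol = 0.015865 mol
mass O = 0.3122 − (0.12702 + 0.015991) = 0.16919 g → mol O = 0.16919 ÷ 15.999 = 0.010575 mol
Divide by the smallest (0.010575 mol): C 1.000, H 1.500, O 1.000
Multiplying each by 2 gives whole numbers: C 2.00, H 3.00, O 2.00
Empirical formula: C2H3O2
Empirical-formula mass = 59.04 g/mol; 118 ÷ 59.04 ≈ 2, so the molecular formula is C4H6O4.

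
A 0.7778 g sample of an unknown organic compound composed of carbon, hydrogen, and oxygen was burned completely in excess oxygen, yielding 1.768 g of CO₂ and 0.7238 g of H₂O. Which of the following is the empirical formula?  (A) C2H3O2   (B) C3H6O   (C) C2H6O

mol C = 1.768 g CO₂ ÷ 44.009 g/mol = 0.040174 mol
mol H = 2 × 0.7238 g H₂O ÷ 18.015 g/mol = 0.080355 mol
mass O = 0.7778 − (0.48253 + 0.080998) = 0.21428 g → mol O = 0.21428 ÷ 15.999 = 0.013393 mol
Divide by the smallest (0.013393 mol): C 3.000, H 6.000, O 1.000

(B) C3H6O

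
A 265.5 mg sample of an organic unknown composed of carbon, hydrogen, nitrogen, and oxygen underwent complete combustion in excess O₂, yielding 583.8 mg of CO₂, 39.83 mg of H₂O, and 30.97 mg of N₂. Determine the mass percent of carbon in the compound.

60.01%

mol C = 0.5838 g CO₂ ÷ 44.009 g/mol = 0.013265 mol
mol H = 2 × 0.03983 g H₂O ÷ 18.015 g/mol = 0.0044219 mol
mol N = 2 × 0.03097 g N₂ ÷ 28.014 g/mol = 0.0022110 mol
mass O = 0.2655 − (0.15933 + 0.0044572 + 0.030970) = 0.070741 g → mol O = 0.070741 ÷ 15.999 = 0.0044216 mol
mass % C = 0.15933 g ÷ 0.2655 g × 100%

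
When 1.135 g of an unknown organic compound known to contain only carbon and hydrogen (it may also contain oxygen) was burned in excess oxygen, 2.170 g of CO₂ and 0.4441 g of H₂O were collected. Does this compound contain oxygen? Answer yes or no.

mol C = 2.170 g CO₂ ÷ 44.009 g/mol = 0.049308 mol
mol H = 2 × 0.4441 g H₂O ÷ 18.015 g/mol = 0.049303 mol
C and H account for only 0.64194 g of the 1.135 g sample; the remaining 0.49306 g must be oxygen.

yes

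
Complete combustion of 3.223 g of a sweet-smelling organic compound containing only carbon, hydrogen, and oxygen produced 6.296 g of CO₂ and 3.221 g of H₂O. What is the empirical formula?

C2H5O

mol C = 6.296 g CO₂ ÷ 44.009 g/mol = 0.14306 mol
mol H = 2 × 3.221 g H₂O ÷ 18.015 g/mol = 0.35759 mol
mass O = 3.223 − (1.7183 + 0.36045) = 1.1442 g → mol O = 1.1442 ÷ 15.999 = 0.071519 mol
Divide by the smallest (0.071519 mol): C 2.000, H 5.000, O 1.000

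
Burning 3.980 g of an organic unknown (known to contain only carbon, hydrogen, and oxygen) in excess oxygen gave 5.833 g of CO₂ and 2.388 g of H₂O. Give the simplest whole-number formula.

mol C = 5.833 g CO₂ ÷ 44.009 g/mol = 0.13254 mol
mol H = 2 × 2.388 g H₂O ÷ 18.015 g/mol = 0.26511 mol
mass O = 3.980 − (1.5920 + 0.26723) = 2.1208 g → mol O = 2.1208 ÷ 15.999 = 0.13256 mol
Divide by the smallest (0.13254 mol): C 1.000, H 2.000, O 1.000

CH2O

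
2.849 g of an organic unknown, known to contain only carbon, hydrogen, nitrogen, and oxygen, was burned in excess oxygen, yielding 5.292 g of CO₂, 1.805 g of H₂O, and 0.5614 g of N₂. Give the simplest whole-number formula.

mol C = 5.292 g CO₂ ÷ 44.009 g/mol = 0.12025 mol
mol H = 2 × 1.805 g H₂O ÷ 18.015 g/mol = 0.20039 mol
mol N = 2 × 0.5614 g N₂ ÷ 28.014 g/mol = 0.040080 mol
mass O = 2.849 − (1.4443 + 0.20199 + 0.56140) = 0.64131 g → mol O = 0.64131 ÷ 15.999 = 0.040084 mol
Divide by the smallest (0.040080 mol): C 3.000, H 5.000, N 1.000, O 1.000

C3H5NO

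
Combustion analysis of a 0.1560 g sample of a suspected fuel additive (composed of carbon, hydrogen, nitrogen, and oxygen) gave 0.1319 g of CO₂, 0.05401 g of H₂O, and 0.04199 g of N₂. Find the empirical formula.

C2H4N2O3

mol C = 0.1319 g CO₂ ÷ 44.009 g/mol = 0.0029971 mol
mol H = 2 × 0.05401 g H₂O ÷ 18.015 g/mol = 0.0059961 mol
mol N = 2 × 0.04199 g N₂ ÷ 28.014 g/mol = 0.0029978 mol
mass O = 0.1560 − (0.035998 + 0.0060441 + 0.041990) = 0.071968 g → mol O = 0.071968 ÷ 15.999 = 0.0044983 mol
Divide by the smallest (0.0029971 mol): C 1.000, H 2.001, N 1.000, O 1.501
Multiplying each by 2 gives whole numbers: C 2.00, H 4.00, N 2.00, O 3.00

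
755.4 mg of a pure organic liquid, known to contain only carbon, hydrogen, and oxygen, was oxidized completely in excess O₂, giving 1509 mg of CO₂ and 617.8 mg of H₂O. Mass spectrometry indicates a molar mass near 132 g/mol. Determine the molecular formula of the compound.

mol C = 1.509 g CO₂ ÷ 44.009 g/mol = 0.034288 mol
mol H = 2 × 0.6178 g H₂O ÷ 18.015 g/mol = 0.068587 mol
mass O = 0.7554 − (0.41184 + 0.069136) = 0.27443 g → mol O = 0.27443 ÷ 15.999 = 0.017153 mol
Divide by the smallest (0.017153 mol): C 1.999, H 3.999, O 1.000
Empirical formula: C2H4O
Empirical-formula mass = 44.05 g/mol; 132 ÷ 44.05 ≈ 3, so the molecular formula is C6H12O3.

C6H12O3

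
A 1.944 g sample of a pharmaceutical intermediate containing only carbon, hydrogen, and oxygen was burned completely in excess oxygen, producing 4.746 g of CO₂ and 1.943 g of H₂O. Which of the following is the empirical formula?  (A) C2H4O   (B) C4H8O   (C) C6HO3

mol C = 4.746 g CO₂ ÷ 44.009 g/mol = 0.10784 mol
mol H = 2 × 1.943 g H₂O ÷ 18.015 g/mol = 0.21571 mol
mass O = 1.944 − (1.2953 + 0.21743) = 0.43128 g → mol O = 0.43128 ÷ 15.999 = 0.026957 mol
Divide by the smallest (0.026957 mol): C 4.001, H 8.002, O 1.000

(B) C4H8O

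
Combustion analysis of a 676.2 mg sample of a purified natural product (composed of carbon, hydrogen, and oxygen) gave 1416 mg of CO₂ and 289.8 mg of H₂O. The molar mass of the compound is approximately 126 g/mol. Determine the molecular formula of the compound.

mol C = 1.416 g CO₂ ÷ 44.009 g/mol = 0.032175 mol
mol H = 2 × 0.2898 g H₂O ÷ 18.015 g/mol = 0.032173 mol
mass O = 0.6762 − (0.38646 + 0.032431) = 0.25731 g → mol O = 0.25731 ÷ 15.999 = 0.016083 mol
Divide by the smallest (0.016083 mol): C 2.001, H 2.000, O 1.000
Empirical formula: C2H2O
Empirical-formula mass = 42.04 g/mol; 126 ÷ 42.04 ≈ 3, so the molecular formula is C6H6O3.

C6H6O3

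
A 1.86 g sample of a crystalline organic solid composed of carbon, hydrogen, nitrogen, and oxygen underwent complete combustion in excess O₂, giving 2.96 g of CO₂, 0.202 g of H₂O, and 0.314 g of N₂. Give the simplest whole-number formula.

mol C = 2.96 g CO₂ ÷ 44.009 g/mol = 0.06726 mol
mol H = 2 × 0.202 g H₂O ÷ 18.015 g/mol = 0.02243 mol
mol N = 2 × 0.314 g N₂ ÷ 28.014 g/mol = 0.02242 mol
mass O = 1.86 − (0.8078 + 0.02261 + 0.3140) = 0.7155 g → mol O = 0.7155 ÷ 15.999 = 0.04472 mol
Divide by the smallest (0.02242 mol): C 3.000, H 1.000, N 1.000, O 1.995

C3HNO2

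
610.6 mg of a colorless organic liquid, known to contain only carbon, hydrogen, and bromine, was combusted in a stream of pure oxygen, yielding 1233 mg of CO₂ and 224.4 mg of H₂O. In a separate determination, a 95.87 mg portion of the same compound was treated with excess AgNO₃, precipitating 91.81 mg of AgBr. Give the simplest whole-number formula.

mol C = 1.233 g CO₂ ÷ 44.009 g/mol = 0.028017 mol
mol H = 2 × 0.2244 g H₂O ÷ 18.015 g/mol = 0.024913 mol
From the AgBr data: mol Br per gram of compound = (0.09181 ÷ 187.772) ÷ 0.09587 = 0.0051001 mol/g, so in the 0.6106 g combustion sample mol Br = 0.0031141 mol
Divide by the smallest (0.0031141 mol): C 8.997, H 8.000, Br 1.000

C9H8Br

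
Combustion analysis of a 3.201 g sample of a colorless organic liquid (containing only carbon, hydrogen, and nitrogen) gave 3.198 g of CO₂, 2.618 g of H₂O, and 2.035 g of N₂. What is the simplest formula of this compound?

mol C = 3.198 g CO₂ ÷ 44.009 g/mol = 0.072667 mol
mol H = 2 × 2.618 g H₂O ÷ 18.015 g/mol = 0.29065 mol
mol N = 2 × 2.035 g N₂ ÷ 28.014 g/mol = 0.14528 mol
Divide by the smallest (0.072667 mol): C 1.000, H 4.000, N 1.999

CH4N2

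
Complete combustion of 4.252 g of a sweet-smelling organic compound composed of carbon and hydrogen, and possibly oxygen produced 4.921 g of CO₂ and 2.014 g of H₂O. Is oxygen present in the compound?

mol C = 4.921 g CO₂ ÷ 44.009 g/mol = 0.11182 mol
mol H = 2 × 2.014 g H₂O ÷ 18.015 g/mol = 0.22359 mol
C and H account for only 1.5684 g of the 4.252 g sample; the remaining 2.6836 g must be oxygen.

yes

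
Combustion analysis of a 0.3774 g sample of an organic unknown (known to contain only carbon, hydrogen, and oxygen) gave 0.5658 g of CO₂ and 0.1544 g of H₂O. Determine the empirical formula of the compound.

mol C = 0.5658 g CO₂ ÷ 44.009 g/mol = 0.012856 mol
mol H = 2 × 0.1544 g H₂O ÷ 18.015 g/mol = 0.017141 mol
mass O = 0.3774 − (0.15442 + 0.017278) = 0.20570 g → mol O = 0.20570 ÷ 15.999 = 0.012857 mol
Divide by the smallest (0.012856 mol): C 1.000, H 1.333, O 1.000
Multiplying each by 3 gives whole numbers: C 3.00, H 4.00, O 3.00

C3H4O3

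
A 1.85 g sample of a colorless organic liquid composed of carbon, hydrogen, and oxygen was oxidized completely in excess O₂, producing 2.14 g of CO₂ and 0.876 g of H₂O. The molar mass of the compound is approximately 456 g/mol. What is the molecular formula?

C12H24O18

mol C = 2.14 g CO₂ ÷ 44.009 g/mol = 0.04863 mol
mol H = 2 × 0.876 g H₂O ÷ 18.015 g/mol = 0.09725 mol
mass O = 1.85 − (0.5841 + 0.09803) = 1.168 g → mol O = 1.168 ÷ 15.999 = 0.07300 mol
Divide by the smallest (0.04863 mol): C 1.000, H 2.000, O 1.501
Multiplying each by 2 gives whole numbers: C 2.00, H 4.00, O 3.00
Empirical formula: C2H4O3
Empirical-formula mass = 76.05 g/mol; 456 ÷ 76.05 ≈ 6, so the molecular formula is C12H24O18.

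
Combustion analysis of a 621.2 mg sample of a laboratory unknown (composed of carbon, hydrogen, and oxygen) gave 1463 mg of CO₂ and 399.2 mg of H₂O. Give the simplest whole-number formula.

mol C = 1.463 g CO₂ ÷ 44.009 g/mol = 0.033243 mol
mol H = 2 × 0.3992 g H₂O ÷ 18.015 g/mol = 0.044319 mol
mass O = 0.6212 − (0.39928 + 0.044673) = 0.17724 g → mol O = 0.17724 ÷ 15.999 = 0.011078 mol
Divide by the smallest (0.011078 mol): C 3.001, H 4.000, O 1.000

C3H4O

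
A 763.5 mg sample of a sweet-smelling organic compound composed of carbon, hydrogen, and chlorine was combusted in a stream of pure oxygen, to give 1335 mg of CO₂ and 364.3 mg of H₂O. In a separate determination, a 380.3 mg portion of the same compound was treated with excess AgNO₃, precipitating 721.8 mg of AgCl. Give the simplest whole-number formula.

C3H4Cl

mol C = 1.335 g CO₂ ÷ 44.009 g/mol = 0.030335 mol
mol H = 2 × 0.3643 g H₂O ÷ 18.015 g/mol = 0.040444 mol
From the AgCl data: mol Cl per gram of compound = (0.7218 ÷ 143.318) ÷ 0.3803 = 0.013243 mol/g, so in the 0.7635 g combustion sample mol Cl = 0.010111 mol
Divide by the smallest (0.010111 mol): C 3.000, H 4.000, Cl 1.000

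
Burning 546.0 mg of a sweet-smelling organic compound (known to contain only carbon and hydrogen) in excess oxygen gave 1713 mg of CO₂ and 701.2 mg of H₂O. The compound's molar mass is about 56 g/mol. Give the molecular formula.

mol C = 1.713 g CO₂ ÷ 44.009 g/mol = 0.038924 mol
mol H = 2 × 0.7012 g H₂O ÷ 18.015 g/mol = 0.077846 mol
Divide by the smallest (0.038924 mol): C 1.000, H 2.000
Empirical formula: CH2
Empirical-formula mass = 14.03 g/mol; 56 ÷ 14.03 ≈ 4, so the molecular formula is C4H8.

C4H8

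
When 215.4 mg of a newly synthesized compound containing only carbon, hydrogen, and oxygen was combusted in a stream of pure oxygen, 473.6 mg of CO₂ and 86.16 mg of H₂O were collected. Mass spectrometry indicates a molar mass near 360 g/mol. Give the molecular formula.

mol C = 0.4736 g CO₂ ÷ 44.009 g/mol = 0.010761 mol
mol H = 2 × 0.08616 g H₂O ÷ 18.015 g/mol = 0.0095654 mol
mass O = 0.2154 − (0.12926 + 0.0096419) = 0.076503 g → mol O = 0.076503 ÷ 15.999 = 0.0047817 mol
Divide by the smallest (0.0047817 mol): C 2.251, H 2.000, O 1.000
Multiplying each by 4 gives whole numbers: C 9.00, H 8.00, O 4.00
Empirical formula: C9H8O4
Empirical-formula mass = 180.16 g/mol; 360 ÷ 180.16 ≈ 2, so the molecular formula is C18H16O8.

C18H16O8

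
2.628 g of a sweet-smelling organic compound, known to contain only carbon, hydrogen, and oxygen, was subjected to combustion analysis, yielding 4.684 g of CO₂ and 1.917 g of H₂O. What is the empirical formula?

C3H6O2

mol C = 4.684 g CO₂ ÷ 44.009 g/mol = 0.10643 mol
mol H = 2 × 1.917 g H₂O ÷ 18.015 g/mol = 0.21282 mol
mass O = 2.628 − (1.2784 + 0.21453) = 1.1351 g → mol O = 1.1351 ÷ 15.999 = 0.070949 mol
Divide by the smallest (0.070949 mol): C 1.500, H 3.000, O 1.000
Multiplying each by 2 gives whole numbers: C 3.00, H 6.00, O 2.00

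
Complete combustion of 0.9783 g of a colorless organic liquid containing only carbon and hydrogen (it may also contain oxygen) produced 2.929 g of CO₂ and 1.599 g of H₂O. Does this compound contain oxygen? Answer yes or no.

no

mol C = 2.929 g CO₂ ÷ 44.009 g/mol = 0.066555 mol
mol H = 2 × 1.599 g H₂O ÷ 18.015 g/mol = 0.17752 mol
C and H together account for 0.97833 g — essentially the entire 0.9783 g sample — so the compound contains no oxygen.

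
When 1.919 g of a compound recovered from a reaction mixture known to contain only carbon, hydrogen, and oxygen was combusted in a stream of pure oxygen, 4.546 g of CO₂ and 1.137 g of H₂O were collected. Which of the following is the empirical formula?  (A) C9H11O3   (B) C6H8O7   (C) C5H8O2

mol C = 4.546 g CO₂ ÷ 44.009 g/mol = 0.10330 mol
mol H = 2 × 1.137 g H₂O ÷ 18.015 g/mol = 0.12623 mol
mass O = 1.919 − (1.2407 + 0.12724) = 0.55106 g → mol O = 0.55106 ÷ 15.999 = 0.034443 mol
Divide by the smallest (0.034443 mol): C 2.999, H 3.665, O 1.000
Multiplying each by 3 gives whole numbers: C 9.00, H 10.99, O 3.00

(A) C9H11O3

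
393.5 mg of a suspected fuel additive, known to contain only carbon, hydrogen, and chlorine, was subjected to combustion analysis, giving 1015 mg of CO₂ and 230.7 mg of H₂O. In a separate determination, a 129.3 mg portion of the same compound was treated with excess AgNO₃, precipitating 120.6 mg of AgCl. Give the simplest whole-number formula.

mol C = 1.015 g CO₂ ÷ 44.009 g/mol = 0.023063 mol
mol H = 2 × 0.2307 g H₂O ÷ 18.015 g/mol = 0.025612 mol
From the AgCl data: mol Cl per gram of compound = (0.1206 ÷ 143.318) ÷ 0.1293 = 0.0065080 mol/g, so in the 0.3935 g combustion sample mol Cl = 0.0025609 mol
Divide by the smallest (0.0025609 mol): C 9.006, H 10.001, Cl 1.000

C9H10Cl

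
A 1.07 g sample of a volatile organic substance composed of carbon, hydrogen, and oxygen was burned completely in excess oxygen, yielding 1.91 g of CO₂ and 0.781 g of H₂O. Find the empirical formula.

mol C = 1.91 g CO₂ ÷ 44.009 g/mol = 0.04340 mol
mol H = 2 × 0.781 g H₂O ÷ 18.015 g/mol = 0.08671 mol
mass O = 1.07 − (0.5213 + 0.08740) = 0.4613 g → mol O = 0.4613 ÷ 15.999 = 0.02883 mol
Divide by the smallest (0.02883 mol): C 1.505, H 3.007, O 1.000
Multiplying each by 2 gives whole numbers: C 3.01, H 6.01, O 2.00

C3H6O2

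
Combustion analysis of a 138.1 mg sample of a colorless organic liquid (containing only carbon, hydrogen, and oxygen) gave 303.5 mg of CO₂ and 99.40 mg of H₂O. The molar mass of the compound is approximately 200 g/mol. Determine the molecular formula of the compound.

mol C = 0.3035 g CO₂ ÷ 44.009 g/mol = 0.0068963 mol
mol H = 2 × 0.09940 g H₂O ÷ 18.015 g/mol = 0.011035 mol
mass O = 0.1381 − (0.082832 + 0.011124) = 0.044145 g → mol O = 0.044145 ÷ 15.999 = 0.0027592 mol
Divide by the smallest (0.0027592 mol): C 2.499, H 3.999, O 1.000
Multiplying each by 2 gives whole numbers: C 5.00, H 8.00, O 2.00
Empirical formula: C5H8O2
Empirical-formula mass = 100.12 g/mol; 200 ÷ 100.12 ≈ 2, so the molecular formula is C10H16O4.

C10H16O4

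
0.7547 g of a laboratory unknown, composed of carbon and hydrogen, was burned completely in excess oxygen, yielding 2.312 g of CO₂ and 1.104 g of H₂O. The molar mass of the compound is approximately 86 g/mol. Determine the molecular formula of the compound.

C6H14

mol C = 2.312 g CO₂ ÷ 44.009 g/mol = 0.052535 mol
mol H = 2 × 1.104 g H₂O ÷ 18.015 g/mol = 0.12256 mol
Divide by the smallest (0.052535 mol): C 1.000, H 2.333
Multiplying each by 3 gives whole numbers: C 3.00, H 7.00
Empirical formula: C3H7
Empirical-formula mass = 43.09 g/mol; 86 ÷ 43.09 ≈ 2, so the molecular formula is C6H14.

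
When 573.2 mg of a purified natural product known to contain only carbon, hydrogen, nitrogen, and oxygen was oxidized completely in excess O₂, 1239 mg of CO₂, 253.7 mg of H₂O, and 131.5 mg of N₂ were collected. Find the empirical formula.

C6H6N2O

mol C = 1.239 g CO₂ ÷ 44.009 g/mol = 0.028153 mol
mol H = 2 × 0.2537 g H₂O ÷ 18.015 g/mol = 0.028165 mol
mol N = 2 × 0.1315 g N₂ ÷ 28.014 g/mol = 0.0093882 mol
mass O = 0.5732 − (0.33815 + 0.028391 + 0.13150) = 0.075160 g → mol O = 0.075160 ÷ 15.999 = 0.0046978 mol
Divide by the smallest (0.0046978 mol): C 5.993, H 5.995, N 1.998, O 1.000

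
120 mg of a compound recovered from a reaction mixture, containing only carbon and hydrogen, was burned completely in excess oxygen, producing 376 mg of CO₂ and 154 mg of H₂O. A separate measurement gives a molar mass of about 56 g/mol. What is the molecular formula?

C4H8

mol C = 0.376 g CO₂ ÷ 44.009 g/mol = 0.008544 mol
mol H = 2 × 0.154 g H₂O ÷ 18.015 g/mol = 0.01710 mol
Divide by the smallest (0.008544 mol): C 1.000, H 2.001
Empirical formula: CH2
Empirical-formula mass = 14.03 g/mol; 56 ÷ 14.03 ≈ 4, so the molecular formula is C4H8.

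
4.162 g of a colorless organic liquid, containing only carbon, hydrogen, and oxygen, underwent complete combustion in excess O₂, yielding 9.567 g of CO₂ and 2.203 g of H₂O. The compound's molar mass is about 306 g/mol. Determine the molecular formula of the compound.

mol C = 9.567 g CO₂ ÷ 44.009 g/mol = 0.21739 mol
mol H = 2 × 2.203 g H₂O ÷ 18.015 g/mol = 0.24457 mol
mass O = 4.162 − (2.6110 + 0.24653) = 1.3044 g → mol O = 1.3044 ÷ 15.999 = 0.081532 mol
Divide by the smallest (0.081532 mol): C 2.666, H 3.000, O 1.000
Multiplying each by 3 gives whole numbers: C 8.00, H 9.00, O 3.00
Empirical formula: C8H9O3
Empirical-formula mass = 153.16 g/mol; 306 ÷ 153.16 ≈ 2, so the molecular formula is C16H18O6.

C16H18O6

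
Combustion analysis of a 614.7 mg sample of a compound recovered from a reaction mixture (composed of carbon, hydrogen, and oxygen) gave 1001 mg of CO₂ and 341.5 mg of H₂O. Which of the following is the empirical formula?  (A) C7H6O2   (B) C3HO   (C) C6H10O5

mol C = 1.001 g CO₂ ÷ 44.009 g/mol = 0.022745 mol
mol H = 2 × 0.3415 g H₂O ÷ 18.015 g/mol = 0.037913 mol
mass O = 0.6147 − (0.27319 + 0.038216) = 0.30329 g → mol O = 0.30329 ÷ 15.999 = 0.018957 mol
Divide by the smallest (0.018957 mol): C 1.200, H 2.000, O 1.000
Multiplying each by 5 gives whole numbers: C 6.00, H 10.00, O 5.00

(C) C6H10O5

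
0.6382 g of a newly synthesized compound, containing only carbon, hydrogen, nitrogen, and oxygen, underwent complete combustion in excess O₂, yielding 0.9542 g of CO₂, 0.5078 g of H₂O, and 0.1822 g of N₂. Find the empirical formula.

mol C = 0.9542 g CO₂ ÷ 44.009 g/mol = 0.021682 mol
mol H = 2 × 0.5078 g H₂O ÷ 18.015 g/mol = 0.056375 mol
mol N = 2 × 0.1822 g N₂ ÷ 28.014 g/mol = 0.013008 mol
mass O = 0.6382 − (0.26042 + 0.056826 + 0.18220) = 0.13875 g → mol O = 0.13875 ÷ 15.999 = 0.0086725 mol
Divide by the smallest (0.0086725 mol): C 2.500, H 6.500, N 1.500, O 1.000
Multiplying each by 2 gives whole numbers: C 5.00, H 13.00, N 3.00, O 2.00

C5H13N3O2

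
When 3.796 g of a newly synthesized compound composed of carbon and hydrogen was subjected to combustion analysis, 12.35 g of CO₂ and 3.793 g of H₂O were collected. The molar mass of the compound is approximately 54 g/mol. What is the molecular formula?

mol C = 12.35 g CO₂ ÷ 44.009 g/mol = 0.28062 mol
mol H = 2 × 3.793 g H₂O ÷ 18.015 g/mol = 0.42109 mol
Divide by the smallest (0.28062 mol): C 1.000, H 1.501
Multiplying each by 2 gives whole numbers: C 2.00, H 3.00
Empirical formula: C2H3
Empirical-formula mass = 27.05 g/mol; 54 ÷ 27.05 ≈ 2, so the molecular formula is C4H6.

C4H6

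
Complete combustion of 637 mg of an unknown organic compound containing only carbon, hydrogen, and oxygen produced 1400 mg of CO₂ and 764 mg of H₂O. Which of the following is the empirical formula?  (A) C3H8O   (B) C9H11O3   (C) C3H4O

(A) C3H8O

mol C = 1.40 g CO₂ ÷ 44.009 g/mol = 0.03181 mol
mol H = 2 × 0.764 g H₂O ÷ 18.015 g/mol = 0.08482 mol
mass O = 0.637 − (0.3821 + 0.08550) = 0.1694 g → mol O = 0.1694 ÷ 15.999 = 0.01059 mol
Divide by the smallest (0.01059 mol): C 3.004, H 8.010, O 1.000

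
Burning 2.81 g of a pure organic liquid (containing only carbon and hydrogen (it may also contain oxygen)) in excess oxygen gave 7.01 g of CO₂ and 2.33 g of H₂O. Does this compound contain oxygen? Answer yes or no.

mol C = 7.01 g CO₂ ÷ 44.009 g/mol = 0.1593 mol
mol H = 2 × 2.33 g H₂O ÷ 18.015 g/mol = 0.2587 mol
C and H account for only 2.174 g of the 2.81 g sample; the remaining 0.6361 g must be oxygen.

yes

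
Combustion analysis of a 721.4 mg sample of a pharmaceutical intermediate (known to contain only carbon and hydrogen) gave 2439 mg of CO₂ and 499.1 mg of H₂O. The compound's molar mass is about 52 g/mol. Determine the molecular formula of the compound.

C4H4

mol C = 2.439 g CO₂ ÷ 44.009 g/mol = 0.055420 mol
mol H = 2 × 0.4991 g H₂O ÷ 18.015 g/mol = 0.055409 mol
Divide by the smallest (0.055409 mol): C 1.000, H 1.000
Empirical formula: CH
Empirical-formula mass = 13.02 g/mol; 52 ÷ 13.02 ≈ 4, so the molecular formula is C4H4.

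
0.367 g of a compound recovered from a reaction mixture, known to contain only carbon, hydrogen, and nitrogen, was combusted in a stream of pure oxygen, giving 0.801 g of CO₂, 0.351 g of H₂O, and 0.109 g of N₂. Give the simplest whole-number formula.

C7H15N3

mol C = 0.801 g CO₂ ÷ 44.009 g/mol = 0.01820 mol
mol H = 2 × 0.351 g H₂O ÷ 18.015 g/mol = 0.03897 mol
mol N = 2 × 0.109 g N₂ ÷ 28.014 g/mol = 0.007782 mol
Divide by the smallest (0.007782 mol): C 2.339, H 5.008, N 1.000
Multiplying each by 3 gives whole numbers: C 7.02, H 15.02, N 3.00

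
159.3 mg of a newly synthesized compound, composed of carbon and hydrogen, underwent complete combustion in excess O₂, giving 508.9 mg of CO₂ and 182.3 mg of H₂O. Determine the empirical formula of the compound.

C4H7

mol C = 0.5089 g CO₂ ÷ 44.009 g/mol = 0.011564 mol
mol H = 2 × 0.1823 g H₂O ÷ 18.015 g/mol = 0.020239 mol
Divide by the smallest (0.011564 mol): C 1.000, H 1.750
Multiplying each by 4 gives whole numbers: C 4.00, H 7.00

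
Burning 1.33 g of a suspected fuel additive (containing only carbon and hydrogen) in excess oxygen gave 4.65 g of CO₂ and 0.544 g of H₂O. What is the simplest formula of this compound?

mol C = 4.65 g CO₂ ÷ 44.009 g/mol = 0.1057 mol
mol H = 2 × 0.544 g H₂O ÷ 18.015 g/mol = 0.06039 mol
Divide by the smallest (0.06039 mol): C 1.750, H 1.000
Multiplying each by 4 gives whole numbers: C 7.00, H 4.00

C7H4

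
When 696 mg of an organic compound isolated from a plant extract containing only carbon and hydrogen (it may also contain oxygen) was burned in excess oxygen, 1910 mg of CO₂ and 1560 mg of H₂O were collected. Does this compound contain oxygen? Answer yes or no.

no

mol C = 1.91 g CO₂ ÷ 44.009 g/mol = 0.04340 mol
mol H = 2 × 1.56 g H₂O ÷ 18.015 g/mol = 0.1732 mol
C and H together account for 0.6959 g — essentially the entire 0.696 g sample — so the compound contains no oxygen.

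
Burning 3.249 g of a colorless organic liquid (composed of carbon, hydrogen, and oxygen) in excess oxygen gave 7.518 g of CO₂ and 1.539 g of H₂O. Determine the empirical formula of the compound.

C8H8O3

mol C = 7.518 g CO₂ ÷ 44.009 g/mol = 0.17083 mol
mol H = 2 × 1.539 g H₂O ÷ 18.015 g/mol = 0.17086 mol
mass O = 3.249 − (2.0518 + 0.17222) = 1.0250 g → mol O = 1.0250 ÷ 15.999 = 0.064064 mol
Divide by the smallest (0.064064 mol): C 2.667, H 2.667, O 1.000
Multiplying each by 3 gives whole numbers: C 8.00, H 8.00, O 3.00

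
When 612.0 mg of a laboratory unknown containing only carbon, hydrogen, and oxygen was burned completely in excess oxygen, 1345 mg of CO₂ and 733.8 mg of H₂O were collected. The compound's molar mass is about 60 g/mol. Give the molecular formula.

C3H8O

mol C = 1.345 g CO₂ ÷ 44.009 g/mol = 0.030562 mol
mol H = 2 × 0.7338 g H₂O ÷ 18.015 g/mol = 0.081465 mol
mass O = 0.6120 − (0.36708 + 0.082117) = 0.16280 g → mol O = 0.16280 ÷ 15.999 = 0.010176 mol
Divide by the smallest (0.010176 mol): C 3.003, H 8.006, O 1.000
Empirical formula: C3H8O
Empirical-formula mass = 60.10 g/mol; 60 ÷ 60.10 ≈ 1, so the molecular formula is C3H8O.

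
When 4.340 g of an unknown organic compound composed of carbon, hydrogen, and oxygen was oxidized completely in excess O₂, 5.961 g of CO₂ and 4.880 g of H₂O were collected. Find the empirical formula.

CH4O

mol C = 5.961 g CO₂ ÷ 44.009 g/mol = 0.13545 mol
mol H = 2 × 4.880 g H₂O ÷ 18.015 g/mol = 0.54177 mol
mass O = 4.340 − (1.6269 + 0.54610) = 2.1670 g → mol O = 2.1670 ÷ 15.999 = 0.13545 mol
Divide by the smallest (0.13545 mol): C 1.000, H 4.000, O 1.000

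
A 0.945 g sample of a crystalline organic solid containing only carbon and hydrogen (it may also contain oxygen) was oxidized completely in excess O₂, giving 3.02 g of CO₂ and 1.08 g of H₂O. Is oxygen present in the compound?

no

mol C = 3.02 g CO₂ ÷ 44.009 g/mol = 0.06862 mol
mol H = 2 × 1.08 g H₂O ÷ 18.015 g/mol = 0.1199 mol
C and H together account for 0.9451 g — essentially the entire 0.945 g sample — so the compound contains no oxygen.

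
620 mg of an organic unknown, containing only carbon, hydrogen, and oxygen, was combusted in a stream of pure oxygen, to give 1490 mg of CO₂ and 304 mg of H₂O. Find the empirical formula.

C3H3O

mol C = 1.49 g CO₂ ÷ 44.009 g/mol = 0.03386 mol
mol H = 2 × 0.304 g H₂O ÷ 18.015 g/mol = 0.03375 mol
mass O = 0.620 − (0.4067 + 0.03402) = 0.1793 g → mol O = 0.1793 ÷ 15.999 = 0.01121 mol
Divide by the smallest (0.01121 mol): C 3.021, H 3.011, O 1.000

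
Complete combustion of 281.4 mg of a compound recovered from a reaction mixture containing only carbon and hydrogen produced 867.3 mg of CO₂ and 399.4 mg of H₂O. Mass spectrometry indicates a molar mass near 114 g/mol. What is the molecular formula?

mol C = 0.8673 g CO₂ ÷ 44.009 g/mol = 0.019707 mol
mol H = 2 × 0.3994 g H₂O ÷ 18.015 g/mol = 0.044341 mol
Divide by the smallest (0.019707 mol): C 1.000, H 2.250
Multiplying each by 4 gives whole numbers: C 4.00, H 9.00
Empirical formula: C4H9
Empirical-formula mass = 57.12 g/mol; 114 ÷ 57.12 ≈ 2, so the molecular formula is C8H18.

C8H18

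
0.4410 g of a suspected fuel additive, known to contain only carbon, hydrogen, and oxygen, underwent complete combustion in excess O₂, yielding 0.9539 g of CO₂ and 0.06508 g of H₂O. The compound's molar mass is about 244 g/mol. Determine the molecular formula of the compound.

C12H4O6

mol C = 0.9539 g CO₂ ÷ 44.009 g/mol = 0.021675 mol
mol H = 2 × 0.06508 g H₂O ÷ 18.015 g/mol = 0.0072251 mol
mass O = 0.4410 − (0.26034 + 0.0072829) = 0.17338 g → mol O = 0.17338 ÷ 15.999 = 0.010837 mol
Divide by the smallest (0.0072251 mol): C 3.000, H 1.000, O 1.500
Multiplying each by 2 gives whole numbers: C 6.00, H 2.00, O 3.00
Empirical formula: C6H2O3
Empirical-formula mass = 122.08 g/mol; 244 ÷ 122.08 ≈ 2, so the molecular formula is C12H4O6.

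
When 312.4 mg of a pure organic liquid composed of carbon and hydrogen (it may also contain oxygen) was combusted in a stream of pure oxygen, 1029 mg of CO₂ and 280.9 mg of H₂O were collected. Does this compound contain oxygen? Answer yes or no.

no

mol C = 1.029 g CO₂ ÷ 44.009 g/mol = 0.023382 mol
mol H = 2 × 0.2809 g H₂O ÷ 18.015 g/mol = 0.031185 mol
C and H together account for 0.31227 g — essentially the entire 0.3124 g sample — so the compound contains no oxygen.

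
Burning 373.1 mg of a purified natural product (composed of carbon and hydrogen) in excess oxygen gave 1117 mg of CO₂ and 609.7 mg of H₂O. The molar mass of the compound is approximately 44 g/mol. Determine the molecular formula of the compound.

C3H8

mol C = 1.117 g CO₂ ÷ 44.009 g/mol = 0.025381 mol
mol H = 2 × 0.6097 g H₂O ÷ 18.015 g/mol = 0.067688 mol
Divide by the smallest (0.025381 mol): C 1.000, H 2.667
Multiplying each by 3 gives whole numbers: C 3.00, H 8.00
Empirical formula: C3H8
Empirical-formula mass = 44.10 g/mol; 44 ÷ 44.10 ≈ 1, so the molecular formula is C3H8.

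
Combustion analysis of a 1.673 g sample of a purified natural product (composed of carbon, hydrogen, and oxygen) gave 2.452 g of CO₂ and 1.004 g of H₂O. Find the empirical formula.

mol C = 2.452 g CO₂ ÷ 44.009 g/mol = 0.055716 mol
mol H = 2 × 1.004 g H₂O ÷ 18.015 g/mol = 0.11146 mol
mass O = 1.673 − (0.66920 + 0.11235) = 0.89144 g → mol O = 0.89144 ÷ 15.999 = 0.055719 mol
Divide by the smallest (0.055716 mol): C 1.000, H 2.001, O 1.000

CH2O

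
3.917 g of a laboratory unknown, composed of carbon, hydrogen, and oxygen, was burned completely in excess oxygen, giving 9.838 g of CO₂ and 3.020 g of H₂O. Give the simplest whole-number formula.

mol C = 9.838 g CO₂ ÷ 44.009 g/mol = 0.22355 mol
mol H = 2 × 3.020 g H₂O ÷ 18.015 g/mol = 0.33528 mol
mass O = 3.917 − (2.6850 + 0.33796) = 0.89404 g → mol O = 0.89404 ÷ 15.999 = 0.055881 mol
Divide by the smallest (0.055881 mol): C 4.000, H 6.000, O 1.000

C4H6O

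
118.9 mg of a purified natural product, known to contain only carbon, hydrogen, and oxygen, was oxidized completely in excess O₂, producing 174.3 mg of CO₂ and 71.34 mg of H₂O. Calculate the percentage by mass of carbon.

40.01%

mol C = 0.1743 g CO₂ ÷ 44.009 g/mol = 0.0039606 mol
mol H = 2 × 0.07134 g H₂O ÷ 18.015 g/mol = 0.0079201 mol
mass O = 0.1189 − (0.047570 + 0.0079834) = 0.063346 g → mol O = 0.063346 ÷ 15.999 = 0.0039594 mol
mass % C = 0.047570 g ÷ 0.1189 g × 100%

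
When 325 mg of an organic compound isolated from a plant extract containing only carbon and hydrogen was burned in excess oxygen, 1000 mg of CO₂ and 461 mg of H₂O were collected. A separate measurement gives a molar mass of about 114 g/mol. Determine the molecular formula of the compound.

mol C = 1.00 g CO₂ ÷ 44.009 g/mol = 0.02272 mol
mol H = 2 × 0.461 g H₂O ÷ 18.015 g/mol = 0.05118 mol
Divide by the smallest (0.02272 mol): C 1.000, H 2.252
Multiplying each by 4 gives whole numbers: C 4.00, H 9.01
Empirical formula: C4H9
Empirical-formula mass = 57.12 g/mol; 114 ÷ 57.12 ≈ 2, so the molecular formula is C8H18.

C8H18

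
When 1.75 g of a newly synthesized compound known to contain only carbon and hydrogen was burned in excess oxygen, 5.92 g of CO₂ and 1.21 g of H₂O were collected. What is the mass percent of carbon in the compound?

mol C = 5.92 g CO₂ ÷ 44.009 g/mol = 0.1345 mol
mol H = 2 × 1.21 g H₂O ÷ 18.015 g/mol = 0.1343 mol
mass % C = 1.616 g ÷ 1.75 g × 100%

92.3%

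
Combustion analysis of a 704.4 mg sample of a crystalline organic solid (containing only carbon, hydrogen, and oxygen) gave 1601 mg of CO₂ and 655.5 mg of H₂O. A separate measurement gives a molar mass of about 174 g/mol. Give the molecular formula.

C9H18O3

mol C = 1.601 g CO₂ ÷ 44.009 g/mol = 0.036379 mol
mol H = 2 × 0.6555 g H₂O ÷ 18.015 g/mol = 0.072773 mol
mass O = 0.7044 − (0.43695 + 0.073355) = 0.19410 g → mol O = 0.19410 ÷ 15.999 = 0.012132 mol
Divide by the smallest (0.012132 mol): C 2.999, H 5.998, O 1.000
Empirical formula: C3H6O
Empirical-formula mass = 58.08 g/mol; 174 ÷ 58.08 ≈ 3, so the molecular formula is C9H18O3.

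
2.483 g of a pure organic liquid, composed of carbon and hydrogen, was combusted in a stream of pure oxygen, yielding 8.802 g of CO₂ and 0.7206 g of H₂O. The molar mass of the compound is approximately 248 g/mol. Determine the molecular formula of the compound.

mol C = 8.802 g CO₂ ÷ 44.009 g/mol = 0.20000 mol
mol H = 2 × 0.7206 g H₂O ÷ 18.015 g/mol = 0.080000 mol
Divide by the smallest (0.080000 mol): C 2.500, H 1.000
Multiplying each by 2 gives whole numbers: C 5.00, H 2.00
Empirical formula: C5H2
Empirical-formula mass = 62.07 g/mol; 248 ÷ 62.07 ≈ 4, so the molecular formula is C20H8.

C20H8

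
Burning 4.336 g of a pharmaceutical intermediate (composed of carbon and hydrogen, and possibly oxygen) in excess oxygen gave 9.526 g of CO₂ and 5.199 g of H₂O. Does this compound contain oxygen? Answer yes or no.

yes

mol C = 9.526 g CO₂ ÷ 44.009 g/mol = 0.21646 mol
mol H = 2 × 5.199 g H₂O ÷ 18.015 g/mol = 0.57719 mol
C and H account for only 3.1817 g of the 4.336 g sample; the remaining 1.1543 g must be oxygen.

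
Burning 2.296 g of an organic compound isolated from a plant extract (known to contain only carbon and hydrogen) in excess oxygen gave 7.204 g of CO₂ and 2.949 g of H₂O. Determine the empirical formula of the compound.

CH2

mol C = 7.204 g CO₂ ÷ 44.009 g/mol = 0.16369 mol
mol H = 2 × 2.949 g H₂O ÷ 18.015 g/mol = 0.32739 mol
Divide by the smallest (0.16369 mol): C 1.000, H 2.000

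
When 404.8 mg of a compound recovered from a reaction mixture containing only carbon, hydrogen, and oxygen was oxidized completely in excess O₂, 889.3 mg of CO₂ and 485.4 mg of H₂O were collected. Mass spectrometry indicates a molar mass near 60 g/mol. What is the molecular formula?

mol C = 0.8893 g CO₂ ÷ 44.009 g/mol = 0.020207 mol
mol H = 2 × 0.4854 g H₂O ÷ 18.015 g/mol = 0.053888 mol
mass O = 0.4048 − (0.24271 + 0.054320) = 0.10777 g → mol O = 0.10777 ÷ 15.999 = 0.0067361 mol
Divide by the smallest (0.0067361 mol): C 3.000, H 8.000, O 1.000
Empirical formula: C3H8O
Empirical-formula mass = 60.10 g/mol; 60 ÷ 60.10 ≈ 1, so the molecular formula is C3H8O.

C3H8O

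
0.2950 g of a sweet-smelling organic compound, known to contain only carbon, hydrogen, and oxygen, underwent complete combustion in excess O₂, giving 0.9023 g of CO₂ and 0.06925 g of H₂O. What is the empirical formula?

C8H3O

mol C = 0.9023 g CO₂ ÷ 44.009 g/mol = 0.020503 mol
mol H = 2 × 0.06925 g H₂O ÷ 18.015 g/mol = 0.0076880 mol
mass O = 0.2950 − (0.24626 + 0.0077495) = 0.040993 g → mol O = 0.040993 ÷ 15.999 = 0.0025622 mol
Divide by the smallest (0.0025622 mol): C 8.002, H 3.001, O 1.000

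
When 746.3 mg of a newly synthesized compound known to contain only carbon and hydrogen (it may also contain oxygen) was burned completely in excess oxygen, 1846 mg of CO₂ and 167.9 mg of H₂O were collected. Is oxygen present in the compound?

mol C = 1.846 g CO₂ ÷ 44.009 g/mol = 0.041946 mol
mol H = 2 × 0.1679 g H₂O ÷ 18.015 g/mol = 0.018640 mol
C and H account for only 0.52260 g of the 0.7463 g sample; the remaining 0.22370 g must be oxygen.

yes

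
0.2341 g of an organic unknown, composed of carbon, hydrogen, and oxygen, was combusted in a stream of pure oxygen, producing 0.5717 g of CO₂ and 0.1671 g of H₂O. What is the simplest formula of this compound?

C7H10O2

mol C = 0.5717 g CO₂ ÷ 44.009 g/mol = 0.012991 mol
mol H = 2 × 0.1671 g H₂O ÷ 18.015 g/mol = 0.018551 mol
mass O = 0.2341 − (0.15603 + 0.018700) = 0.059371 g → mol O = 0.059371 ÷ 15.999 = 0.0037109 mol
Divide by the smallest (0.0037109 mol): C 3.501, H 4.999, O 1.000
Multiplying each by 2 gives whole numbers: C 7.00, H 10.00, O 2.00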